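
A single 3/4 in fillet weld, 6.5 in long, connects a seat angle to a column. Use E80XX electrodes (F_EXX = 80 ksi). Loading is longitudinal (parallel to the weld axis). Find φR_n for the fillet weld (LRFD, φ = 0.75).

φR_n ≈ 124 kips

Effective throat t_e = 0.707 × 0.75 = 0.5302 in.
Total length L = 6.5 in; A_we = 0.5302 × 6.5 = 3.447 in².
F_nw = 0.6 F_EXX = 0.6 × 80 = 48 ksi.
φR_n = 0.75 × 48 × 3.447 = 124.1 kips.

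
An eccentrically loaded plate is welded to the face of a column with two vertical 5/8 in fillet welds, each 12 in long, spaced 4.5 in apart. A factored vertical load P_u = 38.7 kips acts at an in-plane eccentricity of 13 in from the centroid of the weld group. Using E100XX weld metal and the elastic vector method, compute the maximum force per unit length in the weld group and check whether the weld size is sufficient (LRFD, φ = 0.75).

f_max ≈ 8.57 kip/in; adequate

E100XX → F_EXX = 100 ksi.
Total weld length L_w = 24 in. Treat welds as unit-width lines.
Polar moment about centroid: J = 2[d³/12 + d(b/2)²] = 2[12³/12 + 12×2.25²] = 409.5 in³.
Direct shear f_v = P/L_w = 38.7 / 24 = 1.613 kip/in (vertical).
Torsion M = P·e = 38.7 × 13 = 503.1 kip·in.
Critical point at (x, y) = (2.25, 6) from centroid. f_tx = M·y/J = 7.371 kip/in; f_ty = M·x/J = 2.764 kip/in.
Resultant f_max = √[f_tx² + (f_v + f_ty)²] = √[7.371² + (1.613 + 2.764)²] = 8.573 kip/in.
Capacity per unit length: φr_n = 0.75 × 0.6 × 100 × (0.707 × 0.625) = 19.88 kip/in.
8.573 ≤ 19.88 → adequate.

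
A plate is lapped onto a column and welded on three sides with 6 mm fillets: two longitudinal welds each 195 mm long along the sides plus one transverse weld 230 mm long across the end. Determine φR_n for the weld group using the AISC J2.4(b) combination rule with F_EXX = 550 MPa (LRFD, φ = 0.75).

φR_n ≈ 710 kN

t_e = 0.707 × 6 = 4.242 mm.
R_nwl = 0.6 × 550 × 4.242 × 390 × 10⁻³ = 545.9 kN (longitudinal, 2 welds).
R_nwt = 0.6 × 550 × 4.242 × 230 × 10⁻³ = 322 kN (transverse, base value).
(i) R_nwl + R_nwt = 867.9 kN; (ii) 0.85 R_nwl + 1.5 R_nwt = 947 kN.
R_n = max = 947 kN [governs: (ii)]; φR_n = 710.3 kN.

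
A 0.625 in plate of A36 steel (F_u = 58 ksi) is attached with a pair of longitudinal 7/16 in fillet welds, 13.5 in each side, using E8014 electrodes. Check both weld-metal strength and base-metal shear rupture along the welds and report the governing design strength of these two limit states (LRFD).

E80XX → F_EXX = 80 ksi.
t_e = 0.707 × 0.4375 = 0.3093 in; L = 27 in.
Weld metal: φR_n = 0.75 × 0.6 × 80 × 0.3093 × 27 = 300.7 kip.
Base metal (shear rupture): φR_n = 0.75 × 0.6 × 58 × 0.625 × 27 = 440.4 kip.
Governing: weld metal.

φR_n ≈ 301 kip (weld metal governs)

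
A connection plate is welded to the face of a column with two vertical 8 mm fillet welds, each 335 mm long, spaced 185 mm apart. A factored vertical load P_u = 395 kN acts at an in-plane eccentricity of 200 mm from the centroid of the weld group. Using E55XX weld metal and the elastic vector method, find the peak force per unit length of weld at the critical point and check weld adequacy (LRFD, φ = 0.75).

f_max ≈ 1630 N/mm; NOT adequate

E55XX → F_EXX = 550 MPa.
Total weld length L_w = 670 mm. Treat welds as unit-width lines.
Polar moment about centroid: J = 2[d³/12 + d(b/2)²] = 2[335³/12 + 335×92.5²] = 12000000 mm³.
Direct shear f_v = P/L_w = 395×10³ / 670 = 589.6 N/mm (vertical).
Torsion M = P·e = 395×10³ × 200 = 79000000 N·mm.
Critical point at (x, y) = (92.5, 167.5) from centroid. f_tx = M·y/J = 1103 N/mm; f_ty = M·x/J = 609 N/mm.
Resultant f_max = √[f_tx² + (f_v + f_ty)²] = √[1103² + (589.6 + 609)²] = 1629 N/mm.
Capacity per unit length: φr_n = 0.75 × 0.6 × 550 × (0.707 × 8) = 1400 N/mm.
1629 > 1400 → NOT adequate.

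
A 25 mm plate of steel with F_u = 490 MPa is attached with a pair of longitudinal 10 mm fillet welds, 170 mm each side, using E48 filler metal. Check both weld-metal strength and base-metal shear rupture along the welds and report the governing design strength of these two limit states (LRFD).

φR_n ≈ 519 kN (weld metal governs)

E48XX → F_EXX = 480 MPa.
t_e = 0.707 × 10 = 7.07 mm; L = 340 mm.
Weld metal: φR_n = 0.75 × 0.6 × 480 × 7.07 × 340 × 10⁻³ = 519.2 kN.
Base metal (shear rupture): φR_n = 0.75 × 0.6 × 490 × 25 × 340 × 10⁻³ = 1874 kN.
Governing: weld metal.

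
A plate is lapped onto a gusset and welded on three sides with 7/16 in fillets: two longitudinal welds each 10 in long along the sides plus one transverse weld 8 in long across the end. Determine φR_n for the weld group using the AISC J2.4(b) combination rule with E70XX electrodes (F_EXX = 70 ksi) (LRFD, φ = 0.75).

t_e = 0.707 × 0.4375 = 0.3093 in.
R_nwl = 0.6 × 70 × 0.3093 × 20 = 259.8 kips (longitudinal, 2 welds).
R_nwt = 0.6 × 70 × 0.3093 × 8 = 103.9 kips (transverse, base value).
(i) R_nwl + R_nwt = 363.8 kips; (ii) 0.85 R_nwl + 1.5 R_nwt = 376.7 kips.
R_n = max = 376.7 kips [governs: (ii)]; φR_n = 282.6 kips.

φR_n ≈ 283 kips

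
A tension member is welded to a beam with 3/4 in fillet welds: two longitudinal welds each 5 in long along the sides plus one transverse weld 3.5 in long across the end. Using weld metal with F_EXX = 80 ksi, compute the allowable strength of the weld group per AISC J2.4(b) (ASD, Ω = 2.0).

R_n/Ω ≈ 175 kip

t_e = 0.707 × 0.75 = 0.5302 in.
R_nwl = 0.6 × 80 × 0.5302 × 10 = 254.5 kip (longitudinal, 2 welds).
R_nwt = 0.6 × 80 × 0.5302 × 3.5 = 89.08 kip (transverse, base value).
(i) R_nwl + R_nwt = 343.6 kip; (ii) 0.85 R_nwl + 1.5 R_nwt = 350 kip.
R_n = max = 350 kip [governs: (ii)]; R_n/Ω = 175 kip.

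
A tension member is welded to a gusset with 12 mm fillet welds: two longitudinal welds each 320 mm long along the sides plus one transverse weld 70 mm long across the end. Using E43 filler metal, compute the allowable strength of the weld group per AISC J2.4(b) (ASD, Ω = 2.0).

R_n/Ω ≈ 777 kN

E43XX → F_EXX = 430 MPa.
t_e = 0.707 × 12 = 8.484 mm.
R_nwl = 0.6 × 430 × 8.484 × 640 × 10⁻³ = 1401 kN (longitudinal, 2 welds).
R_nwt = 0.6 × 430 × 8.484 × 70 × 10⁻³ = 153.2 kN (transverse, base value).
(i) R_nwl + R_nwt = 1554 kN; (ii) 0.85 R_nwl + 1.5 R_nwt = 1421 kN.
R_n = max = 1554 kN [governs: (i)]; R_n/Ω = 777 kN.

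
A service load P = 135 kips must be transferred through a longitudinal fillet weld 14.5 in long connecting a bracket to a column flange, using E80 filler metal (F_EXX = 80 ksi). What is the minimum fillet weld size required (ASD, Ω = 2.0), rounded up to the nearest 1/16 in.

Total weld length L = 14.5 in.
Required throat t_e = P × Ω / (0.6 F_EXX × L) = 135 × 2.0 / (0.6 × 80 × 14.5) = 0.3879 in.
Required leg w = t_e / 0.707 = 0.5487 in → use 9/16 in.

w = 9/16 in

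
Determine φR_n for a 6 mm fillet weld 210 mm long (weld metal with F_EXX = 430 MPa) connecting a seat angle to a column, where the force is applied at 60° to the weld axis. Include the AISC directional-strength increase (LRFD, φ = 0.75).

t_e = 0.707 × 6 = 4.242 mm; A_we = 4.242 × 210 = 890.8 mm².
Directional factor: 1.0 + 0.5 sin^1.5(60°) = 1.403.
F_nw = 0.6 × 430 × 1.403 = 362 MPa.
φR_n = 0.75 × 362 × 890.8 × 10⁻³ = 241.8 kN.

φR_n ≈ 242 kN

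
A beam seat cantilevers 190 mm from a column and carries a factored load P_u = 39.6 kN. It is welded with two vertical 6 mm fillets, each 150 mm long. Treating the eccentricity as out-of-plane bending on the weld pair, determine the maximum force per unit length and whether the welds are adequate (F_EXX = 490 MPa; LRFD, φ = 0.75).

L_w = 2 × 150 = 300 mm; section modulus (unit throat) S = 2 × L²/6 = 7500 mm².
Direct shear f_v = P/L_w = 39.6×10³/300 = 132 N/mm.
Moment M = P × e = 39.6×10³ × 190 = 7524000 N·mm; bending f_b = M/S = 1003 N/mm.
f_max = √(f_v² + f_b²) = √(132² + 1003²) = 1012 N/mm.
φr_n = 0.75 × 0.6 × 490 × (0.707 × 6) = 935.4 N/mm → NOT adequate.

f_max ≈ 1010 N/mm; NOT adequate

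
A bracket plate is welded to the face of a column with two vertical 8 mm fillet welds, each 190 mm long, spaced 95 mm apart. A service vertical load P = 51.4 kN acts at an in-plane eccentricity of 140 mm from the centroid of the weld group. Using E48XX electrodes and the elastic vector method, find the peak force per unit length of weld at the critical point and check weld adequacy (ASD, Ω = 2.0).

f_max ≈ 459 N/mm; adequate

E48XX → F_EXX = 480 MPa.
Total weld length L_w = 380 mm. Treat welds as unit-width lines.
Polar moment about centroid: J = 2[d³/12 + d(b/2)²] = 2[190³/12 + 190×47.5²] = 2001000 mm³.
Direct shear f_v = P/L_w = 51.4×10³ / 380 = 135.3 N/mm (vertical).
Torsion M = P·e = 51.4×10³ × 140 = 7196000 N·mm.
Critical point at (x, y) = (47.5, 95) from centroid. f_tx = M·y/J = 341.7 N/mm; f_ty = M·x/J = 170.9 N/mm.
Resultant f_max = √[f_tx² + (f_v + f_ty)²] = √[341.7² + (135.3 + 170.9)²] = 458.8 N/mm.
Capacity per unit length: r_n/Ω = (1/2.0) × 0.6 × 480 × (0.707 × 8) = 814.5 N/mm.
458.8 ≤ 814.5 → adequate.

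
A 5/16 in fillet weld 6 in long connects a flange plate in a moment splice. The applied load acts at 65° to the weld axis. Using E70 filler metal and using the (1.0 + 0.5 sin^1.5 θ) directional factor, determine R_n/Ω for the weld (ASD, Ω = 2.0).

R_n/Ω ≈ 39.8 kip

E70XX → F_EXX = 70 ksi.
t_e = 0.707 × 0.3125 = 0.2209 in; A_we = 0.2209 × 6 = 1.326 in².
Directional factor: 1.0 + 0.5 sin^1.5(65°) = 1.431.
F_nw = 0.6 × 70 × 1.431 = 60.12 ksi.
R_n/Ω = (60.12 × 1.326) / 2.0 = 39.85 kip.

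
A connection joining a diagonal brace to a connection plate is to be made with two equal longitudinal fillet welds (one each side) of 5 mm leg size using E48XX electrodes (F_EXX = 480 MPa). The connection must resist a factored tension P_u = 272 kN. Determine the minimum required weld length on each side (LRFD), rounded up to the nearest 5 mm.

Throat t_e = 0.707 × 5 = 3.535 mm.
φr_n = 0.75 × 0.6 × 480 × 3.535 × 10⁻³ = 0.7636 kN/mm.
L_req = P_u / φr_n = 272 / 0.7636 = 356.2 mm total.
Per side: 356.2 / 2 = 178.1 mm.
Round up → use L = 180 mm on each side.

L = 180 mm on each side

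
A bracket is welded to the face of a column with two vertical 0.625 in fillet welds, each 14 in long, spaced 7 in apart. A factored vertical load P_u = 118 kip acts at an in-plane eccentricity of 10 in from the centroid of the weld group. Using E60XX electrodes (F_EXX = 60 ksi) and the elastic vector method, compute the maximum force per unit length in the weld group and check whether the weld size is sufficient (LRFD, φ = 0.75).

f_max ≈ 13.9 kip/in; NOT adequate

Total weld length L_w = 28 in. Treat welds as unit-width lines.
Polar moment about centroid: J = 2[d³/12 + d(b/2)²] = 2[14³/12 + 14×3.5²] = 800.3 in³.
Direct shear f_v = P/L_w = 118 / 28 = 4.214 kip/in (vertical).
Torsion M = P·e = 118 × 10 = 1180 kip·in.
Critical point at (x, y) = (3.5, 7) from centroid. f_tx = M·y/J = 10.32 kip/in; f_ty = M·x/J = 5.16 kip/in.
Resultant f_max = √[f_tx² + (f_v + f_ty)²] = √[10.32² + (4.214 + 5.16)²] = 13.94 kip/in.
Capacity per unit length: φr_n = 0.75 × 0.6 × 60 × (0.707 × 0.625) = 11.93 kip/in.
13.94 > 11.93 → NOT adequate.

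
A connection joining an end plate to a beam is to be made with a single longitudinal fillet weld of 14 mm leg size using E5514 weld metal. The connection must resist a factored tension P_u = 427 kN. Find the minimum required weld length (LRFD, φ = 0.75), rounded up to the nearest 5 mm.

E55XX → F_EXX = 550 MPa.
Throat t_e = 0.707 × 14 = 9.898 mm.
φr_n = 0.75 × 0.6 × 550 × 9.898 × 10⁻³ = 2.45 kN/mm.
L_req = P_u / φr_n = 427 / 2.45 = 174.3 mm total.
Round up → use L = 175 mm.

L = 175 mm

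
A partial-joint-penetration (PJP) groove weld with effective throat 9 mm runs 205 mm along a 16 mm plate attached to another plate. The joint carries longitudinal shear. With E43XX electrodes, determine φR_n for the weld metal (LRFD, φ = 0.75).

φR_n ≈ 357 kN

E43XX → F_EXX = 430 MPa.
Effective throat (given) t_e = 9 mm.
A_we = 9 × 205 = 1845 mm².
F_nw = 0.6 F_EXX = 258 MPa.
φR_n = 0.75 × 258 × 1845 × 10⁻³ = 357 kN.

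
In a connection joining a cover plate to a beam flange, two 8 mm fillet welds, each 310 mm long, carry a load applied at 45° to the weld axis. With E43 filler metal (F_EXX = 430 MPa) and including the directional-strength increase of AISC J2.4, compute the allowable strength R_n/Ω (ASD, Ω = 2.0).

t_e = 0.707 × 8 = 5.656 mm; A_we = 5.656 × 620 = 3507 mm².
Directional factor: 1.0 + 0.5 sin^1.5(45°) = 1.297.
F_nw = 0.6 × 430 × 1.297 = 334.7 MPa.
R_n/Ω = (334.7 × 3507) / 2.0 × 10⁻³ = 586.9 kN.

R_n/Ω ≈ 587 kN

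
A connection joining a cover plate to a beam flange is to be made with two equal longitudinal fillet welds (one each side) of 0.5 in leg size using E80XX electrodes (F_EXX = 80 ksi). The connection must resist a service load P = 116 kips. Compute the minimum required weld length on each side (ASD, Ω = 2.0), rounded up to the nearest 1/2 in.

L = 7 in on each side

Throat t_e = 0.707 × 0.5 = 0.3535 in.
r_n/Ω = (0.6 × 80 × 0.3535) / 2.0 = 8.484 kip/in.
L_req = P / (r_n/Ω) = 116 / 8.484 = 13.67 in total.
Per side: 13.67 / 2 = 6.836 in.
Round up → use L = 7 in on each side.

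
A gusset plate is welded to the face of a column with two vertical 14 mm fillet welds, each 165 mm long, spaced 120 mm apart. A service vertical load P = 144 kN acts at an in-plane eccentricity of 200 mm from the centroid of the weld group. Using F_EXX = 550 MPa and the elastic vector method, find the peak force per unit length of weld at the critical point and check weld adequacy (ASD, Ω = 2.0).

Total weld length L_w = 330 mm. Treat welds as unit-width lines.
Polar moment about centroid: J = 2[d³/12 + d(b/2)²] = 2[165³/12 + 165×60²] = 1937000 mm³.
Direct shear f_v = P/L_w = 144×10³ / 330 = 436.4 N/mm (vertical).
Torsion M = P·e = 144×10³ × 200 = 28800000 N·mm.
Critical point at (x, y) = (60, 82.5) from centroid. f_tx = M·y/J = 1227 N/mm; f_ty = M·x/J = 892.2 N/mm.
Resultant f_max = √[f_tx² + (f_v + f_ty)²] = √[1227² + (436.4 + 892.2)²] = 1808 N/mm.
Capacity per unit length: r_n/Ω = (1/2.0) × 0.6 × 550 × (0.707 × 14) = 1633 N/mm.
1808 > 1633 → NOT adequate.

f_max ≈ 1810 N/mm; NOT adequate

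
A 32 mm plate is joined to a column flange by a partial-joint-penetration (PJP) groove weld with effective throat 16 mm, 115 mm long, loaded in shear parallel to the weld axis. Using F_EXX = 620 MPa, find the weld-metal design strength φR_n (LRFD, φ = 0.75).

Effective throat (given) t_e = 16 mm.
A_we = 16 × 115 = 1840 mm².
F_nw = 0.6 F_EXX = 372 MPa.
φR_n = 0.75 × 372 × 1840 × 10⁻³ = 513.4 kN.

φR_n ≈ 513 kN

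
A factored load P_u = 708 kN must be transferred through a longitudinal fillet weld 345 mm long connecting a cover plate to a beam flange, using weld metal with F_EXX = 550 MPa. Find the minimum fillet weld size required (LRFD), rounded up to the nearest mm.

Total weld length L = 345 mm.
Required throat t_e = P_u / (φ × 0.6 F_EXX × L) = 708 / (0.75 × 0.6 × 550 × 345 × 10⁻³) = 8.292 mm.
Required leg w = t_e / 0.707 = 11.73 mm → use 12 mm.

w = 12 mm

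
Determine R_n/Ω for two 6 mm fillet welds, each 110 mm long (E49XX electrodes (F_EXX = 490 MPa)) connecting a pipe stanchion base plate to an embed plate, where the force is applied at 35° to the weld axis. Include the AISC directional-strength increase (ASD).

t_e = 0.707 × 6 = 4.242 mm; A_we = 4.242 × 220 = 933.2 mm².
Directional factor: 1.0 + 0.5 sin^1.5(35°) = 1.217.
F_nw = 0.6 × 490 × 1.217 = 357.9 MPa.
R_n/Ω = (357.9 × 933.2) / 2.0 × 10⁻³ = 167 kN.

R_n/Ω ≈ 167 kN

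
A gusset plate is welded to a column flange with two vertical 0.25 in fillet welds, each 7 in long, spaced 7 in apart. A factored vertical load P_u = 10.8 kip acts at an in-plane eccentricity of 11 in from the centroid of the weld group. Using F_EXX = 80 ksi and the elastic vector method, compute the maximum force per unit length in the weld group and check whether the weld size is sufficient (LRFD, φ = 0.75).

f_max ≈ 3.16 kip/in; adequate

Total weld length L_w = 14 in. Treat welds as unit-width lines.
Polar moment about centroid: J = 2[d³/12 + d(b/2)²] = 2[7³/12 + 7×3.5²] = 228.7 in³.
Direct shear f_v = P/L_w = 10.8 / 14 = 0.7714 kip/in (vertical).
Torsion M = P·e = 10.8 × 11 = 118.8 kip·in.
Critical point at (x, y) = (3.5, 3.5) from centroid. f_tx = M·y/J = 1.818 kip/in; f_ty = M·x/J = 1.818 kip/in.
Resultant f_max = √[f_tx² + (f_v + f_ty)²] = √[1.818² + (0.7714 + 1.818)²] = 3.164 kip/in.
Capacity per unit length: φr_n = 0.75 × 0.6 × 80 × (0.707 × 0.25) = 6.363 kip/in.
3.164 ≤ 6.363 → adequate.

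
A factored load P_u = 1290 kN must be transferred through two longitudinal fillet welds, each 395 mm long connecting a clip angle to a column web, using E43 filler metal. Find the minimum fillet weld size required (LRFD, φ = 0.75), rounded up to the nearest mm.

w = 12 mm

E43XX → F_EXX = 430 MPa.
Total weld length L = 790 mm.
Required throat t_e = P_u / (φ × 0.6 F_EXX × L) = 1290 / (0.75 × 0.6 × 430 × 790 × 10⁻³) = 8.439 mm.
Required leg w = t_e / 0.707 = 11.94 mm → use 12 mm.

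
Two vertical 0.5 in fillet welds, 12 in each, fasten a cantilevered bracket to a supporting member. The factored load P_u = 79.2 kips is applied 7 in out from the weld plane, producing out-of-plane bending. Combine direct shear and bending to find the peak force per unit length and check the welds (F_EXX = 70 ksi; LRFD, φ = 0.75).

f_max ≈ 12 kip/in; NOT adequate

L_w = 2 × 12 = 24 in; section modulus (unit throat) S = 2 × L²/6 = 48 in².
Direct shear f_v = P/L_w = 79.2/24 = 3.3 kip/in.
Moment M = P × e = 79.2 × 7 = 554.4 kip·in; bending f_b = M/S = 11.55 kip/in.
f_max = √(f_v² + f_b²) = √(3.3² + 11.55²) = 12.01 kip/in.
φr_n = 0.75 × 0.6 × 70 × (0.707 × 0.5) = 11.14 kip/in → NOT adequate.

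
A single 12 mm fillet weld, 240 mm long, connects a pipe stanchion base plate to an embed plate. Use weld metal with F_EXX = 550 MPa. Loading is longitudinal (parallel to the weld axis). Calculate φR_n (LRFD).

φR_n ≈ 504 kN

Effective throat t_e = 0.707 × 12 = 8.484 mm.
Total length L = 240 mm; A_we = 8.484 × 240 = 2036 mm².
F_nw = 0.6 F_EXX = 0.6 × 550 = 330 MPa.
φR_n = 0.75 × 330 × 2036 × 10⁻³ = 503.9 kN.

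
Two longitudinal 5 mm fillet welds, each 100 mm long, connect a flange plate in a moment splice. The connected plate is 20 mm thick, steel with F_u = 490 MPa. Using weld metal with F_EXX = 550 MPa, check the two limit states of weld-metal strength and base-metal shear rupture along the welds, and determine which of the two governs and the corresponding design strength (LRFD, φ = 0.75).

t_e = 0.707 × 5 = 3.535 mm; L = 200 mm.
Weld metal: φR_n = 0.75 × 0.6 × 550 × 3.535 × 200 × 10⁻³ = 175 kN.
Base metal (shear rupture): φR_n = 0.75 × 0.6 × 490 × 20 × 200 × 10⁻³ = 882 kN.
Governing: weld metal.

φR_n ≈ 175 kN (weld metal governs)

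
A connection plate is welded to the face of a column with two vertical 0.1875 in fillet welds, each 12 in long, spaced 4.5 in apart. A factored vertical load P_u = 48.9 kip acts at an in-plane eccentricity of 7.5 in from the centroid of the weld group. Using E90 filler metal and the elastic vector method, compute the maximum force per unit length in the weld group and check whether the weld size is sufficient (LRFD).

f_max ≈ 6.73 kip/in; NOT adequate

E90XX → F_EXX = 90 ksi.
Total weld length L_w = 24 in. Treat welds as unit-width lines.
Polar moment about centroid: J = 2[d³/12 + d(b/2)²] = 2[12³/12 + 12×2.25²] = 409.5 in³.
Direct shear f_v = P/L_w = 48.9 / 24 = 2.038 kip/in (vertical).
Torsion M = P·e = 48.9 × 7.5 = 366.75 kip·in.
Critical point at (x, y) = (2.25, 6) from centroid. f_tx = M·y/J = 5.374 kip/in; f_ty = M·x/J = 2.015 kip/in.
Resultant f_max = √[f_tx² + (f_v + f_ty)²] = √[5.374² + (2.038 + 2.015)²] = 6.73 kip/in.
Capacity per unit length: φr_n = 0.75 × 0.6 × 90 × (0.707 × 0.1875) = 5.369 kip/in.
6.73 > 5.369 → NOT adequate.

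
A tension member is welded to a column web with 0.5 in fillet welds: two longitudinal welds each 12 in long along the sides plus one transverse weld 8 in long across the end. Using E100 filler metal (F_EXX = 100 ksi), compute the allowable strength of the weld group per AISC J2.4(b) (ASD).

R_n/Ω ≈ 344 kip

t_e = 0.707 × 0.5 = 0.3535 in.
R_nwl = 0.6 × 100 × 0.3535 × 24 = 509 kip (longitudinal, 2 welds).
R_nwt = 0.6 × 100 × 0.3535 × 8 = 169.7 kip (transverse, base value).
(i) R_nwl + R_nwt = 678.7 kip; (ii) 0.85 R_nwl + 1.5 R_nwt = 687.2 kip.
R_n = max = 687.2 kip [governs: (ii)]; R_n/Ω = 343.6 kip.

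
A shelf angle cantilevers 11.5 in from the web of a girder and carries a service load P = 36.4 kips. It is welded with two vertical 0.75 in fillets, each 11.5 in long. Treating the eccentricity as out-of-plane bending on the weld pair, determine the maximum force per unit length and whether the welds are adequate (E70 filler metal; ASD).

E70XX → F_EXX = 70 ksi.
L_w = 2 × 11.5 = 23 in; section modulus (unit throat) S = 2 × L²/6 = 44.08 in².
Direct shear f_v = P/L_w = 36.4/23 = 1.583 kip/in.
Moment M = P × e = 36.4 × 11.5 = 418.6 kip·in; bending f_b = M/S = 9.496 kip/in.
f_max = √(f_v² + f_b²) = √(1.583² + 9.496²) = 9.627 kip/in.
r_n/Ω = (1/2.0) × 0.6 × 70 × (0.707 × 0.75) = 11.14 kip/in → adequate.

f_max ≈ 9.63 kip/in; adequate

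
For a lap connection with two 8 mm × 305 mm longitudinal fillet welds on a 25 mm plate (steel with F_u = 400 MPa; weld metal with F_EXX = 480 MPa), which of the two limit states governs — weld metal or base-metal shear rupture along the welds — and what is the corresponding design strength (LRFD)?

φR_n ≈ 745 kN (weld metal governs)

t_e = 0.707 × 8 = 5.656 mm; L = 610 mm.
Weld metal: φR_n = 0.75 × 0.6 × 480 × 5.656 × 610 × 10⁻³ = 745.2 kN.
Base metal (shear rupture): φR_n = 0.75 × 0.6 × 400 × 25 × 610 × 10⁻³ = 2745 kN.
Governing: weld metal.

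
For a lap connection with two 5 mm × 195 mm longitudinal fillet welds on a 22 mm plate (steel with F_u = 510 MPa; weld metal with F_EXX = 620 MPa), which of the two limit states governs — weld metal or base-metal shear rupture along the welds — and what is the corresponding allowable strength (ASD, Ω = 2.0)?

R_n/Ω ≈ 256 kN (weld metal governs)

t_e = 0.707 × 5 = 3.535 mm; L = 390 mm.
Weld metal: R_n/Ω = (1/2.0) × 0.6 × 620 × 3.535 × 390 × 10⁻³ = 256.4 kN.
Base metal (shear rupture): R_n/Ω = (1/2.0) × 0.6 × 510 × 22 × 390 × 10⁻³ = 1313 kN.
Governing: weld metal.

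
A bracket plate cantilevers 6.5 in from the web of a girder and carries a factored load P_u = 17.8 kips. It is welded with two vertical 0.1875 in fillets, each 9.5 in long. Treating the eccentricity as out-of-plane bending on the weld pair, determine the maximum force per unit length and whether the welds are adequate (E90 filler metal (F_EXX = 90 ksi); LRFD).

L_w = 2 × 9.5 = 19 in; section modulus (unit throat) S = 2 × L²/6 = 30.08 in².
Direct shear f_v = P/L_w = 17.8/19 = 0.9368 kip/in.
Moment M = P × e = 17.8 × 6.5 = 115.7 kip·in; bending f_b = M/S = 3.846 kip/in.
f_max = √(f_v² + f_b²) = √(0.9368² + 3.846²) = 3.958 kip/in.
φr_n = 0.75 × 0.6 × 90 × (0.707 × 0.1875) = 5.369 kip/in → adequate.

f_max ≈ 3.96 kip/in; adequate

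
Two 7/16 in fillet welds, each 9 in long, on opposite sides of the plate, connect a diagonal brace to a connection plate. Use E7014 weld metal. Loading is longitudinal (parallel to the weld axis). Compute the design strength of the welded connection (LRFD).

E70XX → F_EXX = 70 ksi.
Effective throat t_e = 0.707 × 0.4375 = 0.3093 in.
Total length L = 18 in; A_we = 0.3093 × 18 = 5.568 in².
F_nw = 0.6 F_EXX = 0.6 × 70 = 42 ksi.
φR_n = 0.75 × 42 × 5.568 = 175.4 kip.

φR_n ≈ 175 kip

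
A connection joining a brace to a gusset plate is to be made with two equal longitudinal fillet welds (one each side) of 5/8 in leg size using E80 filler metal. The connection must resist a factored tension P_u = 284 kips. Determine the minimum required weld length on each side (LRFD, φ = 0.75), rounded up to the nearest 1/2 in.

E80XX → F_EXX = 80 ksi.
Throat t_e = 0.707 × 0.625 = 0.4419 in.
φr_n = 0.75 × 0.6 × 80 × 0.4419 = 15.91 kips/in.
L_req = P_u / φr_n = 284 / 15.91 = 17.85 in total.
Per side: 17.85 / 2 = 8.927 in.
Round up → use L = 9 in on each side.

L = 9 in on each side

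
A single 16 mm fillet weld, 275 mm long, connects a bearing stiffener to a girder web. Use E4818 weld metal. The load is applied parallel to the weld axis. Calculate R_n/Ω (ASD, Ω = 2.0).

R_n/Ω ≈ 448 kN

E48XX → F_EXX = 480 MPa.
Effective throat t_e = 0.707 × 16 = 11.31 mm.
Total length L = 275 mm; A_we = 11.31 × 275 = 3111 mm².
F_nw = 0.6 F_EXX = 0.6 × 480 = 288 MPa.
R_n = 288 × 3111 × 10⁻³ = 895.9 kN; R_n/Ω = 895.9/2.0 = 448 kN.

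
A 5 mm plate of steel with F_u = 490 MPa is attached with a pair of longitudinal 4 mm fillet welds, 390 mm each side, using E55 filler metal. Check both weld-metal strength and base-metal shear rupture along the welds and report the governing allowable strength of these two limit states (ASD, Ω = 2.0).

E55XX → F_EXX = 550 MPa.
t_e = 0.707 × 4 = 2.828 mm; L = 780 mm.
Weld metal: R_n/Ω = (1/2.0) × 0.6 × 550 × 2.828 × 780 × 10⁻³ = 364 kN.
Base metal (shear rupture): R_n/Ω = (1/2.0) × 0.6 × 490 × 5 × 780 × 10⁻³ = 573.3 kN.
Governing: weld metal.

R_n/Ω ≈ 364 kN (weld metal governs)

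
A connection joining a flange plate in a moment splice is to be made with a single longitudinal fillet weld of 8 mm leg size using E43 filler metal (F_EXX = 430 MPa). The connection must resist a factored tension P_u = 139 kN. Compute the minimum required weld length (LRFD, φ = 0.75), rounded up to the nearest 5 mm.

L = 130 mm

Throat t_e = 0.707 × 8 = 5.656 mm.
φr_n = 0.75 × 0.6 × 430 × 5.656 × 10⁻³ = 1.094 kN/mm.
L_req = P_u / φr_n = 139 / 1.094 = 127 mm total.
Round up → use L = 130 mm.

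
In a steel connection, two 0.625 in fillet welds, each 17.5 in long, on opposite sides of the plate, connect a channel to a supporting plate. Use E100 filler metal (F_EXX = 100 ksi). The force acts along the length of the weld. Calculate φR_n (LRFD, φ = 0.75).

φR_n ≈ 696 kips

Effective throat t_e = 0.707 × 0.625 = 0.4419 in.
Total length L = 35 in; A_we = 0.4419 × 35 = 15.47 in².
F_nw = 0.6 F_EXX = 0.6 × 100 = 60 ksi.
φR_n = 0.75 × 60 × 15.47 = 696 kips.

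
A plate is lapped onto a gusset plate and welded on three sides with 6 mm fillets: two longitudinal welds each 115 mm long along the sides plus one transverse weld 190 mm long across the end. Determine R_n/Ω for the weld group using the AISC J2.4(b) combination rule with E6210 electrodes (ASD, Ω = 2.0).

E62XX → F_EXX = 620 MPa.
t_e = 0.707 × 6 = 4.242 mm.
R_nwl = 0.6 × 620 × 4.242 × 230 × 10⁻³ = 362.9 kN (longitudinal, 2 welds).
R_nwt = 0.6 × 620 × 4.242 × 190 × 10⁻³ = 299.8 kN (transverse, base value).
(i) R_nwl + R_nwt = 662.8 kN; (ii) 0.85 R_nwl + 1.5 R_nwt = 758.2 kN.
R_n = max = 758.2 kN [governs: (ii)]; R_n/Ω = 379.1 kN.

R_n/Ω ≈ 379 kN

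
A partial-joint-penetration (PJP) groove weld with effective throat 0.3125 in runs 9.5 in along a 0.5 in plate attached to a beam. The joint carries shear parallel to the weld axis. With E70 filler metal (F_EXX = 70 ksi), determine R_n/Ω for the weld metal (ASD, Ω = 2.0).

Effective throat (given) t_e = 0.3125 in.
A_we = 0.3125 × 9.5 = 2.969 in².
F_nw = 0.6 F_EXX = 42 ksi.
R_n/Ω = (42 × 2.969) / 2.0 = 62.34 kip.

R_n/Ω ≈ 62.3 kip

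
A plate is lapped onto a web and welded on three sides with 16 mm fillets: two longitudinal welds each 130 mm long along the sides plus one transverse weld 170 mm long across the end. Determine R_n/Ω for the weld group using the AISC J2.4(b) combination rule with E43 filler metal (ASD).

E43XX → F_EXX = 430 MPa.
t_e = 0.707 × 16 = 11.31 mm.
R_nwl = 0.6 × 430 × 11.31 × 260 × 10⁻³ = 758.8 kN (longitudinal, 2 welds).
R_nwt = 0.6 × 430 × 11.31 × 170 × 10⁻³ = 496.1 kN (transverse, base value).
(i) R_nwl + R_nwt = 1255 kN; (ii) 0.85 R_nwl + 1.5 R_nwt = 1389 kN.
R_n = max = 1389 kN [governs: (ii)]; R_n/Ω = 694.6 kN.

R_n/Ω ≈ 695 kN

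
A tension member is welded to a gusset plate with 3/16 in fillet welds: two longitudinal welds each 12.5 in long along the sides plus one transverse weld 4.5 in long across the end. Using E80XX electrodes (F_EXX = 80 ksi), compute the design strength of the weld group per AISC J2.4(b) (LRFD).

t_e = 0.707 × 0.1875 = 0.1326 in.
R_nwl = 0.6 × 80 × 0.1326 × 25 = 159.1 kip (longitudinal, 2 welds).
R_nwt = 0.6 × 80 × 0.1326 × 4.5 = 28.63 kip (transverse, base value).
(i) R_nwl + R_nwt = 187.7 kip; (ii) 0.85 R_nwl + 1.5 R_nwt = 178.2 kip.
R_n = max = 187.7 kip [governs: (i)]; φR_n = 140.8 kip.

φR_n ≈ 141 kip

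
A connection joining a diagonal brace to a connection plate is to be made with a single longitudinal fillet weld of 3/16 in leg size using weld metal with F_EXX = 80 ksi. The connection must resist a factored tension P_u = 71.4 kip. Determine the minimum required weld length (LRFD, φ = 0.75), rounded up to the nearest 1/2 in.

Throat t_e = 0.707 × 0.1875 = 0.1326 in.
φr_n = 0.75 × 0.6 × 80 × 0.1326 = 4.772 kip/in.
L_req = P_u / φr_n = 71.4 / 4.772 = 14.96 in total.
Round up → use L = 15 in.

L = 15 in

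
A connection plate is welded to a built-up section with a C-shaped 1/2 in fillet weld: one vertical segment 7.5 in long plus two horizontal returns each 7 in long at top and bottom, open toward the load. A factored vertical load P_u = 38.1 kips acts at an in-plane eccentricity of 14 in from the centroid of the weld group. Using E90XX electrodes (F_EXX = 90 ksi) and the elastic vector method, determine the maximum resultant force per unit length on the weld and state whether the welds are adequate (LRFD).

Total weld length L_w = 21.5 in. Treat welds as unit-width lines.
Centroid: x̄ = 2×7×3.5 / 21.5 = 2.279 in from the vertical weld.
Polar moment about centroid: J = I_x + I_y = [7.5³/12 + 2×7×3.75²] + [7.5×2.279² + 2(7³/12 + 7×1.221²)] = 349 in³.
Direct shear f_v = P/L_w = 38.1 / 21.5 = 1.772 kip/in (vertical).
Torsion M = P·e = 38.1 × 14 = 533.4 kip·in.
Critical point at (x, y) = (4.721, 3.75) from centroid. f_tx = M·y/J = 5.731 kip/in; f_ty = M·x/J = 7.215 kip/in.
Resultant f_max = √[f_tx² + (f_v + f_ty)²] = √[5.731² + (1.772 + 7.215)²] = 10.66 kip/in.
Capacity per unit length: φr_n = 0.75 × 0.6 × 90 × (0.707 × 0.5) = 14.32 kip/in.
10.66 ≤ 14.32 → adequate.

f_max ≈ 10.7 kip/in; adequate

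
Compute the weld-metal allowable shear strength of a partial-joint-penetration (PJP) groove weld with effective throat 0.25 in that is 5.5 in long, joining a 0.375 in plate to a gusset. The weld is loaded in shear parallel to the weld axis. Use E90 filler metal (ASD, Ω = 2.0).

R_n/Ω ≈ 37.1 kips

E90XX → F_EXX = 90 ksi.
Effective throat (given) t_e = 0.25 in.
A_we = 0.25 × 5.5 = 1.375 in².
F_nw = 0.6 F_EXX = 54 ksi.
R_n/Ω = (54 × 1.375) / 2.0 = 37.12 kips.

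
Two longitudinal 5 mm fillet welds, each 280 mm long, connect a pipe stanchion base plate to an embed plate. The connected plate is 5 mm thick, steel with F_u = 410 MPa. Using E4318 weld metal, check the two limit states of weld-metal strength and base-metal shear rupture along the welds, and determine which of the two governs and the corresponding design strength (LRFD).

φR_n ≈ 383 kN (weld metal governs)

E43XX → F_EXX = 430 MPa.
t_e = 0.707 × 5 = 3.535 mm; L = 560 mm.
Weld metal: φR_n = 0.75 × 0.6 × 430 × 3.535 × 560 × 10⁻³ = 383.1 kN.
Base metal (shear rupture): φR_n = 0.75 × 0.6 × 410 × 5 × 560 × 10⁻³ = 516.6 kN.
Governing: weld metal.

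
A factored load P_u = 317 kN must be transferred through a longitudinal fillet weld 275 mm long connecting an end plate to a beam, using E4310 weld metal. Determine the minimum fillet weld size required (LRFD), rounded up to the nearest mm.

E43XX → F_EXX = 430 MPa.
Total weld length L = 275 mm.
Required throat t_e = P_u / (φ × 0.6 F_EXX × L) = 317 / (0.75 × 0.6 × 430 × 275 × 10⁻³) = 5.957 mm.
Required leg w = t_e / 0.707 = 8.426 mm → use 9 mm.

w = 9 mm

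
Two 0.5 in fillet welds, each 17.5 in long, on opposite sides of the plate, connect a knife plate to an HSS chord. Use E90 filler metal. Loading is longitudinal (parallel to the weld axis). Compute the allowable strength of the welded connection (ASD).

R_n/Ω ≈ 334 kips

E90XX → F_EXX = 90 ksi.
Effective throat t_e = 0.707 × 0.5 = 0.3535 in.
Total length L = 35 in; A_we = 0.3535 × 35 = 12.37 in².
F_nw = 0.6 F_EXX = 0.6 × 90 = 54 ksi.
R_n = 54 × 12.37 = 668.1 kips; R_n/Ω = 668.1/2.0 = 334.1 kips.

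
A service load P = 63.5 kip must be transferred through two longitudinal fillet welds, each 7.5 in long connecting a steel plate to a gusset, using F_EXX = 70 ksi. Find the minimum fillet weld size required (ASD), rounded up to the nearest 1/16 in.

w = 5/16 in

Total weld length L = 15 in.
Required throat t_e = P × Ω / (0.6 F_EXX × L) = 63.5 × 2.0 / (0.6 × 70 × 15) = 0.2016 in.
Required leg w = t_e / 0.707 = 0.2851 in → use 5/16 in.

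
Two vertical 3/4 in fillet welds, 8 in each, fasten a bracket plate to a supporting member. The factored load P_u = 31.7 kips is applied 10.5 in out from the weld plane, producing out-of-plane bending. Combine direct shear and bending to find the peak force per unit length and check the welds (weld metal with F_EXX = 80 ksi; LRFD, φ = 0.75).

L_w = 2 × 8 = 16 in; section modulus (unit throat) S = 2 × L²/6 = 21.33 in².
Direct shear f_v = P/L_w = 31.7/16 = 1.981 kip/in.
Moment M = P × e = 31.7 × 10.5 = 332.85 kip·in; bending f_b = M/S = 15.6 kip/in.
f_max = √(f_v² + f_b²) = √(1.981² + 15.6²) = 15.73 kip/in.
φr_n = 0.75 × 0.6 × 80 × (0.707 × 0.75) = 19.09 kip/in → adequate.

f_max ≈ 15.7 kip/in; adequate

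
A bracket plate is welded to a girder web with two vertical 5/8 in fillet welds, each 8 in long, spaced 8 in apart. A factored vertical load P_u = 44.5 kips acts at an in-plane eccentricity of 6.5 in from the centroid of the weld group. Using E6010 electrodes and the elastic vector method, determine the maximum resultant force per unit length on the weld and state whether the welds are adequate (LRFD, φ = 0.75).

E60XX → F_EXX = 60 ksi.
Total weld length L_w = 16 in. Treat welds as unit-width lines.
Polar moment about centroid: J = 2[d³/12 + d(b/2)²] = 2[8³/12 + 8×4²] = 341.3 in³.
Direct shear f_v = P/L_w = 44.5 / 16 = 2.781 kip/in (vertical).
Torsion M = P·e = 44.5 × 6.5 = 289.25 kip·in.
Critical point at (x, y) = (4, 4) from centroid. f_tx = M·y/J = 3.39 kip/in; f_ty = M·x/J = 3.39 kip/in.
Resultant f_max = √[f_tx² + (f_v + f_ty)²] = √[3.39² + (2.781 + 3.39)²] = 7.041 kip/in.
Capacity per unit length: φr_n = 0.75 × 0.6 × 60 × (0.707 × 0.625) = 11.93 kip/in.
7.041 ≤ 11.93 → adequate.

f_max ≈ 7.04 kip/in; adequate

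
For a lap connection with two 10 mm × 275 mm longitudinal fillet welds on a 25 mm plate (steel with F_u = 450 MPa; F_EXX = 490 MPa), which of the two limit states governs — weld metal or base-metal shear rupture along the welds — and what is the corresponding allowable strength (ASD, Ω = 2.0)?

R_n/Ω ≈ 572 kN (weld metal governs)

t_e = 0.707 × 10 = 7.07 mm; L = 550 mm.
Weld metal: R_n/Ω = (1/2.0) × 0.6 × 490 × 7.07 × 550 × 10⁻³ = 571.6 kN.
Base metal (shear rupture): R_n/Ω = (1/2.0) × 0.6 × 450 × 25 × 550 × 10⁻³ = 1856 kN.
Governing: weld metal.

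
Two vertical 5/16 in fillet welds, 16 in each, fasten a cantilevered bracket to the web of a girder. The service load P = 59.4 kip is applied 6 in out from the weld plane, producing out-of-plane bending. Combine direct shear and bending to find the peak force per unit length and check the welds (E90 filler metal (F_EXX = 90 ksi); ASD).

f_max ≈ 4.57 kip/in; adequate

L_w = 2 × 16 = 32 in; section modulus (unit throat) S = 2 × L²/6 = 85.33 in².
Direct shear f_v = P/L_w = 59.4/32 = 1.856 kip/in.
Moment M = P × e = 59.4 × 6 = 356.4 kip·in; bending f_b = M/S = 4.177 kip/in.
f_max = √(f_v² + f_b²) = √(1.856² + 4.177²) = 4.57 kip/in.
r_n/Ω = (1/2.0) × 0.6 × 90 × (0.707 × 0.3125) = 5.965 kip/in → adequate.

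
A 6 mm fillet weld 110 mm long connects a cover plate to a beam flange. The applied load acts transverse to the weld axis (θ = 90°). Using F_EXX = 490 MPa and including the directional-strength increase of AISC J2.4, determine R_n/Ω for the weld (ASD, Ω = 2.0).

R_n/Ω ≈ 103 kN

t_e = 0.707 × 6 = 4.242 mm; A_we = 4.242 × 110 = 466.6 mm².
Directional factor: 1.0 + 0.5 sin^1.5(90°) = 1.5.
F_nw = 0.6 × 490 × 1.5 = 441 MPa.
R_n/Ω = (441 × 466.6) / 2.0 × 10⁻³ = 102.9 kN.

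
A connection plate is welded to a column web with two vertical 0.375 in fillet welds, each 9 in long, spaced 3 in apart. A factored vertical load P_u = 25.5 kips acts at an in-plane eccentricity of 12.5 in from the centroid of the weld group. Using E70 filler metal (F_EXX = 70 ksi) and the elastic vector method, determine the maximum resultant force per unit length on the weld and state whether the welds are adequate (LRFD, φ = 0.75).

f_max ≈ 9.87 kip/in; NOT adequate

Total weld length L_w = 18 in. Treat welds as unit-width lines.
Polar moment about centroid: J = 2[d³/12 + d(b/2)²] = 2[9³/12 + 9×1.5²] = 162 in³.
Direct shear f_v = P/L_w = 25.5 / 18 = 1.417 kip/in (vertical).
Torsion M = P·e = 25.5 × 12.5 = 318.75 kip·in.
Critical point at (x, y) = (1.5, 4.5) from centroid. f_tx = M·y/J = 8.854 kip/in; f_ty = M·x/J = 2.951 kip/in.
Resultant f_max = √[f_tx² + (f_v + f_ty)²] = √[8.854² + (1.417 + 2.951)²] = 9.873 kip/in.
Capacity per unit length: φr_n = 0.75 × 0.6 × 70 × (0.707 × 0.375) = 8.351 kip/in.
9.873 > 8.351 → NOT adequate.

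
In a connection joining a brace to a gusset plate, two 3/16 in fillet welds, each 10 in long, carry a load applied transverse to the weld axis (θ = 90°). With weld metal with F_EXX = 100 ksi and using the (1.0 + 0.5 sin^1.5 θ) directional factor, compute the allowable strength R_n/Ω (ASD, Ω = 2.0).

R_n/Ω ≈ 119 kips

t_e = 0.707 × 0.1875 = 0.1326 in; A_we = 0.1326 × 20 = 2.651 in².
Directional factor: 1.0 + 0.5 sin^1.5(90°) = 1.5.
F_nw = 0.6 × 100 × 1.5 = 90 ksi.
R_n/Ω = (90 × 2.651) / 2.0 = 119.3 kips.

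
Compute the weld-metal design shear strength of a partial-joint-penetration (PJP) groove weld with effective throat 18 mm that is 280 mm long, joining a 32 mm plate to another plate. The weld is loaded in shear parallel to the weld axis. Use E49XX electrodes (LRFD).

φR_n ≈ 1110 kN

E49XX → F_EXX = 490 MPa.
Effective throat (given) t_e = 18 mm.
A_we = 18 × 280 = 5040 mm².
F_nw = 0.6 F_EXX = 294 MPa.
φR_n = 0.75 × 294 × 5040 × 10⁻³ = 1111 kN.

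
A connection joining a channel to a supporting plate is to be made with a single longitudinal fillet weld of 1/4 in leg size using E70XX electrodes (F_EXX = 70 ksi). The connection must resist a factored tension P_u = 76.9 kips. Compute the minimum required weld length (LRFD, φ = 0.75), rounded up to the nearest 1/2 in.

L = 14 in

Throat t_e = 0.707 × 0.25 = 0.1767 in.
φr_n = 0.75 × 0.6 × 70 × 0.1767 = 5.568 kips/in.
L_req = P_u / φr_n = 76.9 / 5.568 = 13.81 in total.
Round up → use L = 14 in.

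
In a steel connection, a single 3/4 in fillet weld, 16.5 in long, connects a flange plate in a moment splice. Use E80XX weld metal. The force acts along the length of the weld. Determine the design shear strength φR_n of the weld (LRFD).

E80XX → F_EXX = 80 ksi.
Effective throat t_e = 0.707 × 0.75 = 0.5302 in.
Total length L = 16.5 in; A_we = 0.5302 × 16.5 = 8.749 in².
F_nw = 0.6 F_EXX = 0.6 × 80 = 48 ksi.
φR_n = 0.75 × 48 × 8.749 = 315 kip.

φR_n ≈ 315 kip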